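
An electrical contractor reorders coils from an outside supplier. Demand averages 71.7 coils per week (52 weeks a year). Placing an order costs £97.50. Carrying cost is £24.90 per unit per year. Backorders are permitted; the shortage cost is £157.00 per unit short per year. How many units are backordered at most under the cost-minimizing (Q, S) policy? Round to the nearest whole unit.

Annual demand D = 71.7 × 52 = 3,728.4.
With planned backorders, Q* = √(2DS/H) · √((H+B)/B).
√(2DS/H) = √(2 × 3,728.4 × 97.5 / 24.9) = 170.875.
√((H+B)/B) = √((24.9+157)/157) = 1.0764.
Q* ≈ 183.927.
S* = Q* · H/(H+B) = 183.927 × 24.9/181.9 ≈ 25.177.

S* ≈ 25 coils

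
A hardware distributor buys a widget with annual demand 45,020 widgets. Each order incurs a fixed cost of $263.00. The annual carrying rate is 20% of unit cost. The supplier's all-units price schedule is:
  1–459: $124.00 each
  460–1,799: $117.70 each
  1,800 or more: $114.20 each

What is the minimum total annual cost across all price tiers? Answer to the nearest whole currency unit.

Holding cost per unit per year at price C is H = 0.20·C.
For each price level, check whether its EOQ is feasible; otherwise the best quantity at that price is the breakpoint.
Tier 1 ($124.00): EOQ = 977.2 exceeds tier's upper bound 459, so this tier is dominated.
EOQ at $117.70 = 1003.0 (feasible in tier 2): TC = 45,020×$117.70 + (45,020/1003.0)×263 + (1003.0/2)×0.20×$117.70 = $5,322,464.16.
EOQ at $114.20 = 1018.2 < 1800, so use break Q=1800: TC = 45,020×$114.20 + (45,020/1800.0)×263 + (1800.0/2)×0.20×$114.20 = $5,168,417.92.
Lowest total cost among the candidates is at Q = 1800.0.

TC* ≈ $5,168,418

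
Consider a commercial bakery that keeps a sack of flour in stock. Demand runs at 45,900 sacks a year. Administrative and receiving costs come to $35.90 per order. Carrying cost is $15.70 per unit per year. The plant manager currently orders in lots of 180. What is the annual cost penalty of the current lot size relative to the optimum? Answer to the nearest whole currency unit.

EOQ = √(2DS/H) = √(2 × 45,900 × 35.9 / 15.7) ≈ 458.16.
Cost at Q* = (D/Q*)S + (Q*/2)H = √(2DSH) ≈ $7,193.14.
Cost at Q = 180: (45,900/180)×35.9 + (180/2)×15.7 = $9,154.50 + $1,413.00 = $10,567.50.
Excess = $10,567.50 − $7,193.14 = $3,374.36.

Extra cost ≈ $3,374 per year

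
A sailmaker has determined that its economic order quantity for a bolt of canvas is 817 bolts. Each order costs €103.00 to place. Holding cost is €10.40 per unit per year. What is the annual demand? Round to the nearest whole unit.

D ≈ 33,698 bolts per year

The basic EOQ model gives Q* = √(2DS/H); rearrange for the unknown.
From Q* = √(2DS/H): D = Q*²H / (2S) = 817² × 10.4 / (2 × 103) = 33698.474.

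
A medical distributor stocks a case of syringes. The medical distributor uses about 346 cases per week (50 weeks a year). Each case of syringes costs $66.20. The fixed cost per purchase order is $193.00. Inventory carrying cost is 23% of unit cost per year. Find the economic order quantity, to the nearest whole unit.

Annual demand D = 346 × 50 = 17,300.
Holding cost H = 0.23 × $66.20 = $15.2260 per unit per year.
EOQ = √(2DS / H) = √(2 × 17,300 × 193 / 15.226).
= √(6,677,800 / 15.226) = √438,578.7469 ≈ 662.253.

Q* ≈ 662 cases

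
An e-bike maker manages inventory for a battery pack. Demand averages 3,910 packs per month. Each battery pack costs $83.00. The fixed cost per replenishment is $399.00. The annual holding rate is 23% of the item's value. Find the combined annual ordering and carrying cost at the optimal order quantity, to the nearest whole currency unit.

TC* ≈ $26,735

Annual demand D = 3,910 × 12 = 46,920.
Holding cost H = 0.23 × $83.00 = $19.0900 per unit per year.
Q* = √(2DS/H) = √(2 × 46,920 × 399 / 19.09) ≈ 1400.48.
At the optimum the two cost components are equal, so total cost = 2·(Q*/2)H = Q*·H.
Minimum total = √(2DSH) = √(2 × 46,920 × 399 × 19.09) ≈ 26735.198.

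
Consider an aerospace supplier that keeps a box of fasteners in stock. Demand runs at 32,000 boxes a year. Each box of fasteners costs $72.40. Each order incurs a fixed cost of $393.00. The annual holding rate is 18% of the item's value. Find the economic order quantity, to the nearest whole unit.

Holding cost H = 0.18 × $72.40 = $13.0320 per unit per year.
EOQ = √(2DS / H) = √(2 × 32,000 × 393 / 13.032).
= √(25,152,000 / 13.032) = √1,930,018.4162 ≈ 1389.251.

Q* ≈ 1,389 boxes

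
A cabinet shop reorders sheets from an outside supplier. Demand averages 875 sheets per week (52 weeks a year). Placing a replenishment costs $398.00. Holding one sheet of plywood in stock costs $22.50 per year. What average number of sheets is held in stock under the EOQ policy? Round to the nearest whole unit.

Annual demand D = 875 × 52 = 45,500.
The optimal lot size = √(2DS/H) = √(2 × 45,500 × 398 / 22.5) ≈ 1268.74.
Average inventory = Q*/2 ≈ 1268.74 / 2 = 634.368.

Average inventory ≈ 634 sheets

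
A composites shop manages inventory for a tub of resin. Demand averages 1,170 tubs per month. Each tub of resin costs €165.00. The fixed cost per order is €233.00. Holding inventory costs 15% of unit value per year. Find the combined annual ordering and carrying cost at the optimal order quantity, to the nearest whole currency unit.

TC* ≈ €12,725

Annual demand D = 1,170 × 12 = 14,040.
Holding cost H = 0.15 × €165.00 = €24.7500 per unit per year.
The optimal lot size = √(2DS/H) = √(2 × 14,040 × 233 / 24.75) ≈ 514.15.
At Q*, ordering cost (D/Q*)S equals holding cost (Q*/2)H, each = √(DSH/2).
Minimum total = √(2DSH) = √(2 × 14,040 × 233 × 24.75) ≈ 12725.185.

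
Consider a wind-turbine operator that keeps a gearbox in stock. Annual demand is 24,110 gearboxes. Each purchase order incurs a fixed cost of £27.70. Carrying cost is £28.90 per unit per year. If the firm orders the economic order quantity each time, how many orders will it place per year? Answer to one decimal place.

N ≈ 112.1 orders per year

EOQ = √(2DS/H) = √(2 × 24,110 × 27.7 / 28.9) ≈ 214.98.
Orders per year = D / Q* = 24,110 / 214.98 ≈ 112.148.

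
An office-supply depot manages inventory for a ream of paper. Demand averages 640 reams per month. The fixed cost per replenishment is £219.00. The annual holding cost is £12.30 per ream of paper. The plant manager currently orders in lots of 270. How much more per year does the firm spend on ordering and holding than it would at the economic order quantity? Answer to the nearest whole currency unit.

Extra cost ≈ £1,457 per year

Annual demand D = 640 × 12 = 7,680.
EOQ = √(2DS/H) = √(2 × 7,680 × 219 / 12.3) ≈ 522.96.
Cost at Q* = (D/Q*)S + (Q*/2)H = √(2DSH) ≈ £6,432.36.
Cost at Q = 270: (7,680/270)×219 + (270/2)×12.3 = £6,229.33 + £1,660.50 = £7,889.83.
Excess = £7,889.83 − £6,432.36 = £1,457.48.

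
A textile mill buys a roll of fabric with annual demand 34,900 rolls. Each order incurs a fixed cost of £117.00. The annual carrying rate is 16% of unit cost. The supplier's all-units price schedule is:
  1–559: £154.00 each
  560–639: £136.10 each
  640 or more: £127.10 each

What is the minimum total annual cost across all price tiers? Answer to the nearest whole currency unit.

Holding cost per unit per year at price C is H = 0.16·C.
Candidates are each tier's EOQ (if it falls in that tier) and each price-break quantity.
Tier 1 (£154.00): EOQ = 575.7 exceeds tier's upper bound 559, so this tier is dominated.
EOQ at £136.10 = 612.4 (feasible in tier 2): TC = 34,900×£136.10 + (34,900/612.4)×117 + (612.4/2)×0.16×£136.10 = £4,763,225.51.
EOQ at £127.10 = 633.7 < 640, so use break Q=640: TC = 34,900×£127.10 + (34,900/640.0)×117 + (640.0/2)×0.16×£127.10 = £4,448,677.68.
Lowest total cost among the candidates is at Q = 640.0.

TC* ≈ £4,448,678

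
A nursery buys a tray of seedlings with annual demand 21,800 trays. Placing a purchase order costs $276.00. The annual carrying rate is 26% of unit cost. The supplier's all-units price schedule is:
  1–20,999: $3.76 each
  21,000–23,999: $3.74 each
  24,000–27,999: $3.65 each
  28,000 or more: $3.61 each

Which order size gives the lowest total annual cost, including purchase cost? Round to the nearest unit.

Holding cost per unit per year at price C is H = 0.26·C.
Evaluate total cost at each tier's feasible EOQ or, if the EOQ is below the tier, at the tier's minimum quantity.
EOQ at $3.76 = 3508.5 (feasible in tier 1): TC = 21,800×$3.76 + (21,800/3508.5)×276 + (3508.5/2)×0.26×$3.76 = $85,397.88.
EOQ at $3.74 = 3517.8 < 21000, so use break Q=21000: TC = 21,800×$3.74 + (21,800/21000.0)×276 + (21000.0/2)×0.26×$3.74 = $92,028.71.
EOQ at $3.65 = 3560.9 < 24000, so use break Q=24000: TC = 21,800×$3.65 + (21,800/24000.0)×276 + (24000.0/2)×0.26×$3.65 = $91,208.70.
EOQ at $3.61 = 3580.6 < 28000, so use break Q=28000: TC = 21,800×$3.61 + (21,800/28000.0)×276 + (28000.0/2)×0.26×$3.61 = $92,053.29.
Lowest total cost is $85,397.88 at Q = 3508.5.

Q* ≈ 3,508 trays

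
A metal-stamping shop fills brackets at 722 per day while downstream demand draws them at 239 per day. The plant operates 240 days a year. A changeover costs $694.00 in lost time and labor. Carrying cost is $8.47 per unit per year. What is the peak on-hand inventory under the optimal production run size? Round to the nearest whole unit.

Annual demand D = 239 × 240 = 57,360.
Production build-up factor (1 − d/p) = 1 − 239/722 = 0.6690.
Q* = √(2DS / (H(1 − d/p))) = √(2 × 57,360 × 694 / (8.47 × 0.6690)).
= √(79,615,680 / 5.6662) ≈ 3748.458.
Maximum inventory = Q*(1 − d/p) = 3748.458 × 0.6690 ≈ 2507.625.

I_max ≈ 2,508 brackets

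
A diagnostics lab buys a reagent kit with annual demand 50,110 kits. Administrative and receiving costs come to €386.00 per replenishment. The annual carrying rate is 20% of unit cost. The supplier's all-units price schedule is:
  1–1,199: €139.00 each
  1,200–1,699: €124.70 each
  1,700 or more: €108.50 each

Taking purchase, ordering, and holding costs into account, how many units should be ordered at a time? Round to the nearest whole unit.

Holding cost per unit per year at price C is H = 0.20·C.
For each price level, check whether its EOQ is feasible; otherwise the best quantity at that price is the breakpoint.
EOQ at €139.00 = 1179.6 (feasible in tier 1): TC = 50,110×€139.00 + (50,110/1179.6)×386 + (1179.6/2)×0.20×€139.00 = €6,998,083.91.
EOQ at €124.70 = 1245.4 (feasible in tier 2): TC = 50,110×€124.70 + (50,110/1245.4)×386 + (1245.4/2)×0.20×€124.70 = €6,279,778.26.
EOQ at €108.50 = 1335.2 < 1700, so use break Q=1700: TC = 50,110×€108.50 + (50,110/1700.0)×386 + (1700.0/2)×0.20×€108.50 = €5,466,757.92.
Lowest total cost is €5,466,757.92 at Q = 1700.0.

Q* ≈ 1,700 kits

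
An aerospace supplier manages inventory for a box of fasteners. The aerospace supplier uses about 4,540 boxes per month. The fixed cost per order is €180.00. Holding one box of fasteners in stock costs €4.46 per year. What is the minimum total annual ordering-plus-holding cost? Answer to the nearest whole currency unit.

Annual demand D = 4,540 × 12 = 54,480.
Q* = √(2DS/H) = √(2 × 54,480 × 180 / 4.46) ≈ 2097.02.
At the optimum the two cost components are equal, so total cost = 2·(Q*/2)H = Q*·H.
Minimum total = √(2DSH) = √(2 × 54,480 × 180 × 4.46) ≈ 9352.705.

TC* ≈ €9,353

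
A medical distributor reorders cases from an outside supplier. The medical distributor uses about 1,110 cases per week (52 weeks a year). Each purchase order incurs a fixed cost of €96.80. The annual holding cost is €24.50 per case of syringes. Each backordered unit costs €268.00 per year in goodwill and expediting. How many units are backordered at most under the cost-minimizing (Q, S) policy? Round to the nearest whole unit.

S* ≈ 59 cases

Annual demand D = 1,110 × 52 = 57,720.
With planned backorders, Q* = √(2DS/H) · √((H+B)/B).
√(2DS/H) = √(2 × 57,720 × 96.8 / 24.5) = 675.356.
√((H+B)/B) = √((24.5+268)/268) = 1.0447.
Q* ≈ 705.551.
S* = Q* · H/(H+B) = 705.551 × 24.5/292.5 ≈ 59.097.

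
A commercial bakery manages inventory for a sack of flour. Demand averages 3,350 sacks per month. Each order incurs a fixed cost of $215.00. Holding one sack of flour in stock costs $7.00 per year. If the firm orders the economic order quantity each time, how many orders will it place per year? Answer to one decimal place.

N ≈ 25.6 orders per year

Annual demand D = 3,350 × 12 = 40,200.
The optimal lot size = √(2DS/H) = √(2 × 40,200 × 215 / 7) ≈ 1571.44.
Orders per year = D / Q* = 40,200 / 1571.44 ≈ 25.582.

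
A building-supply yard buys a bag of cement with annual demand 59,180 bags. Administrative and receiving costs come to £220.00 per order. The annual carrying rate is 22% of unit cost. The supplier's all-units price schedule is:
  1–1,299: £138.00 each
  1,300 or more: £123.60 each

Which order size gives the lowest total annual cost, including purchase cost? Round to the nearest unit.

Holding cost per unit per year at price C is H = 0.22·C.
Candidates are each tier's EOQ (if it falls in that tier) and each price-break quantity.
EOQ at £138.00 = 926.1 (feasible in tier 1): TC = 59,180×£138.00 + (59,180/926.1)×220 + (926.1/2)×0.22×£138.00 = £8,194,956.72.
EOQ at £123.60 = 978.6 < 1300, so use break Q=1300: TC = 59,180×£123.60 + (59,180/1300.0)×220 + (1300.0/2)×0.22×£123.60 = £7,342,337.88.
Lowest total cost is £7,342,337.88 at Q = 1300.0.

Q* ≈ 1,300 bags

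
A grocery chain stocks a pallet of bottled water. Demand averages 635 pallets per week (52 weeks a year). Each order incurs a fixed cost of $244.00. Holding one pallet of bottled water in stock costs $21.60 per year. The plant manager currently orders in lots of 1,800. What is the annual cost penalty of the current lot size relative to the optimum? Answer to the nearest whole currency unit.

Extra cost ≈ $5,260 per year

Annual demand D = 635 × 52 = 33,020.
EOQ = √(2DS/H) = √(2 × 33,020 × 244 / 21.6) ≈ 863.72.
Cost at Q* = (D/Q*)S + (Q*/2)H = √(2DSH) ≈ $18,656.29.
Cost at Q = 1,800: (33,020/1,800)×244 + (1,800/2)×21.6 = $4,476.04 + $19,440.00 = $23,916.04.
Excess = $23,916.04 − $18,656.29 = $5,259.75.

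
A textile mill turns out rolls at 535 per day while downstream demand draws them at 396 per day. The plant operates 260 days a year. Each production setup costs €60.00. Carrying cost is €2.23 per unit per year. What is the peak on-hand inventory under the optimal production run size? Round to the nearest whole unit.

I_max ≈ 1,200 rolls

Annual demand D = 396 × 260 = 102,960.
Production build-up factor (1 − d/p) = 1 − 396/535 = 0.2598.
Q* = √(2DS / (H(1 − d/p))) = √(2 × 102,960 × 60 / (2.23 × 0.2598)).
= √(12,355,200 / 0.5794) ≈ 4617.873.
Maximum inventory = Q*(1 − d/p) = 4617.873 × 0.2598 ≈ 1199.784.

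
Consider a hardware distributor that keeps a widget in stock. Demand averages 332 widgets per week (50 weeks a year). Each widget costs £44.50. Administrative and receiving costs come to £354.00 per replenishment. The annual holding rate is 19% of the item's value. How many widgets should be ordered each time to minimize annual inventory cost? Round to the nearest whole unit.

Annual demand D = 332 × 50 = 16,600.
Holding cost H = 0.19 × £44.50 = £8.4550 per unit per year.
EOQ = √(2DS / H) = √(2 × 16,600 × 354 / 8.455).
= √(11,752,800 / 8.455) = √1,390,041.3956 ≈ 1179.000.

Q* ≈ 1,179 widgets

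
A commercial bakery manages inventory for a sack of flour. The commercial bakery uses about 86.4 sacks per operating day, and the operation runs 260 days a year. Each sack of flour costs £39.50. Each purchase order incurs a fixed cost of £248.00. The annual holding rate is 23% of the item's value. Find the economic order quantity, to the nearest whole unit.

Annual demand D = 86.4 × 260 = 22,464.
Holding cost H = 0.23 × £39.50 = £9.0850 per unit per year.
EOQ = √(2DS / H) = √(2 × 22,464 × 248 / 9.085).
= √(11,142,144 / 9.085) = √1,226,433.0215 ≈ 1107.444.

Q* ≈ 1,107 sacks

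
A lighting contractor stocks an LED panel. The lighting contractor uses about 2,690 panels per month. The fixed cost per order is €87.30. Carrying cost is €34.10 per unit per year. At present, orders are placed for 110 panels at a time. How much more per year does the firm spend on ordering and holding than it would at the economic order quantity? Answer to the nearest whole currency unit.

Annual demand D = 2,690 × 12 = 32,280.
EOQ = √(2DS/H) = √(2 × 32,280 × 87.3 / 34.1) ≈ 406.55.
Cost at Q* = (D/Q*)S + (Q*/2)H = √(2DSH) ≈ €13,863.28.
Cost at Q = 110: (32,280/110)×87.3 + (110/2)×34.1 = €25,618.58 + €1,875.50 = €27,494.08.
Excess = €27,494.08 − €13,863.28 = €13,630.80.

Extra cost ≈ €13,631 per year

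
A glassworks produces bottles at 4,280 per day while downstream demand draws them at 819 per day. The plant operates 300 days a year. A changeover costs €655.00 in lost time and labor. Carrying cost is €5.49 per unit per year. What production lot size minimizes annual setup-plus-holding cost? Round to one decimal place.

Q* ≈ 8,514.8 bottles

Annual demand D = 819 × 300 = 245,700.
Production build-up factor (1 − d/p) = 1 − 819/4,280 = 0.8086.
Q* = √(2DS / (H(1 − d/p))) = √(2 × 245,700 × 655 / (5.49 × 0.8086)).
= √(321,867,000 / 4.4395) ≈ 8514.774.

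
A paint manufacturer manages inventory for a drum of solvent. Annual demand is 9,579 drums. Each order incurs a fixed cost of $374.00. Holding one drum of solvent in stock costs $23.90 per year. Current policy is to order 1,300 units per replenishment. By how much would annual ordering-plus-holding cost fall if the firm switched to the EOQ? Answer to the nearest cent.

EOQ = √(2DS/H) = √(2 × 9,579 × 374 / 23.9) ≈ 547.54.
Cost at Q* = (D/Q*)S + (Q*/2)H = √(2DSH) ≈ $13,086.09.
Cost at Q = 1,300: (9,579/1,300)×374 + (1,300/2)×23.9 = $2,755.80 + $15,535.00 = $18,290.80.
Excess = $18,290.80 − $13,086.09 = $5,204.72.

Extra cost ≈ $5,204.72 per year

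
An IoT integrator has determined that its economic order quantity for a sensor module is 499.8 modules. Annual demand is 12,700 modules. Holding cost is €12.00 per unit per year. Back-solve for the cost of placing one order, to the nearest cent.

The basic EOQ model gives Q* = √(2DS/H); rearrange for the unknown.
From Q* = √(2DS/H): S = Q*²H / (2D) = 499.8² × 12 / (2 × 12,700) = 118.0158.

S ≈ €118.02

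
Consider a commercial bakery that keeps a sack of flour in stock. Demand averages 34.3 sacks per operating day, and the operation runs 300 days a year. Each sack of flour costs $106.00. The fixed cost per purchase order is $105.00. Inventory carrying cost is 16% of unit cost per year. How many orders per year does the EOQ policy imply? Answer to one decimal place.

N ≈ 28.8 orders per year

Annual demand D = 34.3 × 300 = 10,290.
Holding cost H = 0.16 × $106.00 = $16.9600 per unit per year.
The optimal lot size = √(2DS/H) = √(2 × 10,290 × 105 / 16.96) ≈ 356.95.
Orders per year = D / Q* = 10,290 / 356.95 ≈ 28.828.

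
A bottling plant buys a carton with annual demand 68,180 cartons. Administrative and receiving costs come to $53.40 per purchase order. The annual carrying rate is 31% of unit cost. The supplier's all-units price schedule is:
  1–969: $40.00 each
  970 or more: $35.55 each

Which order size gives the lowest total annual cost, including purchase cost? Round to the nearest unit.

Holding cost per unit per year at price C is H = 0.31·C.
Candidates are each tier's EOQ (if it falls in that tier) and each price-break quantity.
EOQ at $40.00 = 766.3 (feasible in tier 1): TC = 68,180×$40.00 + (68,180/766.3)×53.4 + (766.3/2)×0.31×$40.00 = $2,736,702.22.
EOQ at $35.55 = 812.9 < 970, so use break Q=970: TC = 68,180×$35.55 + (68,180/970.0)×53.4 + (970.0/2)×0.31×$35.55 = $2,432,897.36.
Lowest total cost is $2,432,897.36 at Q = 970.0.

Q* ≈ 970 cartons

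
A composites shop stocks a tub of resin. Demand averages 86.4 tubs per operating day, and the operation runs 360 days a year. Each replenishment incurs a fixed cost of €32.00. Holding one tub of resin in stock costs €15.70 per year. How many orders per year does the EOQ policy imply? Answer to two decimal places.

Annual demand D = 86.4 × 360 = 31,104.
Q* = √(2DS/H) = √(2 × 31,104 × 32 / 15.7) ≈ 356.08.
Orders per year = D / Q* = 31,104 / 356.08 ≈ 87.351.

N ≈ 87.35 orders per year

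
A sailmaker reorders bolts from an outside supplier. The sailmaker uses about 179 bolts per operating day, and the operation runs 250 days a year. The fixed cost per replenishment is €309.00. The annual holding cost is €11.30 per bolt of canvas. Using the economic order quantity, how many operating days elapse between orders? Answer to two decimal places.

T ≈ 8.74 days

Annual demand D = 179 × 250 = 44,750.
The optimal lot size = √(2DS/H) = √(2 × 44,750 × 309 / 11.3) ≈ 1564.41.
Cycle time = Q*/D × 250 = 1564.41 / 44,750 × 250 ≈ 8.740 days.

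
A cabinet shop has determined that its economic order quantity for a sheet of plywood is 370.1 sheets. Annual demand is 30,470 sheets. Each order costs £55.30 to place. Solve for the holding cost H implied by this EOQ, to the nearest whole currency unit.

H ≈ £25

Invert the EOQ relation Q*² = 2DS/H.
From Q* = √(2DS/H): H = 2DS / Q*² = 2 × 30,470 × 55.3 / 370.1² = 24.6031.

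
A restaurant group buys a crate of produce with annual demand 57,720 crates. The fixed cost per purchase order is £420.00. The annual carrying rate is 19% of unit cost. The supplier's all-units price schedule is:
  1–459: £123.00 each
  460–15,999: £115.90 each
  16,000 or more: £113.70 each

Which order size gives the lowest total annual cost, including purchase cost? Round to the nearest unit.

Q* ≈ 1,484 crates

Holding cost per unit per year at price C is H = 0.19·C.
Candidates are each tier's EOQ (if it falls in that tier) and each price-break quantity.
Tier 1 (£123.00): EOQ = 1440.4 exceeds tier's upper bound 459, so this tier is dominated.
EOQ at £115.90 = 1483.8 (feasible in tier 2): TC = 57,720×£115.90 + (57,720/1483.8)×420 + (1483.8/2)×0.19×£115.90 = £6,722,423.43.
EOQ at £113.70 = 1498.1 < 16000, so use break Q=16000: TC = 57,720×£113.70 + (57,720/16000.0)×420 + (16000.0/2)×0.19×£113.70 = £6,737,103.15.
Lowest total cost is £6,722,423.43 at Q = 1483.8.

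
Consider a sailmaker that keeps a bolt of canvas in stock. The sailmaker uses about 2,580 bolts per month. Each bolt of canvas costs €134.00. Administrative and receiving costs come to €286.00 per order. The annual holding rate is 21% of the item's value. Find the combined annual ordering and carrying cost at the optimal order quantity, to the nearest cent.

TC* ≈ €22,323.41

Annual demand D = 2,580 × 12 = 30,960.
Holding cost H = 0.21 × €134.00 = €28.1400 per unit per year.
Q* = √(2DS/H) = √(2 × 30,960 × 286 / 28.14) ≈ 793.30.
At the optimum the two cost components are equal, so total cost = 2·(Q*/2)H = Q*·H.
Minimum total = √(2DSH) = √(2 × 30,960 × 286 × 28.14) ≈ 22323.410.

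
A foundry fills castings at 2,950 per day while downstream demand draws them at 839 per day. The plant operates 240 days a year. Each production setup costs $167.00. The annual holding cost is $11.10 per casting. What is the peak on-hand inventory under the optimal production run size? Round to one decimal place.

I_max ≈ 2,082.2 castings

Annual demand D = 839 × 240 = 201,360.
Production build-up factor (1 − d/p) = 1 − 839/2,950 = 0.7156.
Q* = √(2DS / (H(1 − d/p))) = √(2 × 201,360 × 167 / (11.1 × 0.7156)).
= √(67,254,240 / 7.9431) ≈ 2909.814.
Maximum inventory = Q*(1 − d/p) = 2909.814 × 0.7156 ≈ 2082.243.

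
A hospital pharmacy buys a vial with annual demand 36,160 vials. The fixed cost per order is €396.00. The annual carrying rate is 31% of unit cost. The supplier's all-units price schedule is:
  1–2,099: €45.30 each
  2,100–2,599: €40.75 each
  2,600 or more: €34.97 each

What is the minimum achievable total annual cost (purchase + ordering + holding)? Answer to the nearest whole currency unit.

Holding cost per unit per year at price C is H = 0.31·C.
For each price level, check whether its EOQ is feasible; otherwise the best quantity at that price is the breakpoint.
EOQ at €45.30 = 1428.1 (feasible in tier 1): TC = 36,160×€45.30 + (36,160/1428.1)×396 + (1428.1/2)×0.31×€45.30 = €1,658,102.27.
EOQ at €40.75 = 1505.7 < 2100, so use break Q=2100: TC = 36,160×€40.75 + (36,160/2100.0)×396 + (2100.0/2)×0.31×€40.75 = €1,493,602.87.
EOQ at €34.97 = 1625.4 < 2600, so use break Q=2600: TC = 36,160×€34.97 + (36,160/2600.0)×396 + (2600.0/2)×0.31×€34.97 = €1,284,115.56.
Lowest total cost among the candidates is at Q = 2600.0.

TC* ≈ €1,284,116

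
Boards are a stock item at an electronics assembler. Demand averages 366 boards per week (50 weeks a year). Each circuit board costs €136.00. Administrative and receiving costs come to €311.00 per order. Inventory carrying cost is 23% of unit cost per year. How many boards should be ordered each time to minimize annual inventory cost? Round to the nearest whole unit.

Q* ≈ 603 boards

Annual demand D = 366 × 50 = 18,300.
Holding cost H = 0.23 × €136.00 = €31.2800 per unit per year.
EOQ = √(2DS / H) = √(2 × 18,300 × 311 / 31.28).
= √(11,382,600 / 31.28) = √363,893.8619 ≈ 603.236.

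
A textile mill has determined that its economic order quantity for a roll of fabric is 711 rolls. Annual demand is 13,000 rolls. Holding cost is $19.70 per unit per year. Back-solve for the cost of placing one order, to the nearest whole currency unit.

The basic EOQ model gives Q* = √(2DS/H); rearrange for the unknown.
From Q* = √(2DS/H): S = Q*²H / (2D) = 711² × 19.7 / (2 × 13,000) = 383.0294.

S ≈ $383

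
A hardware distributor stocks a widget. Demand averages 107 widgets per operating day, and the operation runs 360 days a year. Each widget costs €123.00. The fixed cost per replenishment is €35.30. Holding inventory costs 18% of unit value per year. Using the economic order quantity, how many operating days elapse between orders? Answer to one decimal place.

T ≈ 3.3 days

Annual demand D = 107 × 360 = 38,520.
Holding cost H = 0.18 × €123.00 = €22.1400 per unit per year.
Q* = √(2DS/H) = √(2 × 38,520 × 35.3 / 22.14) ≈ 350.47.
Cycle time = Q*/D × 360 = 350.47 / 38,520 × 360 ≈ 3.275 days.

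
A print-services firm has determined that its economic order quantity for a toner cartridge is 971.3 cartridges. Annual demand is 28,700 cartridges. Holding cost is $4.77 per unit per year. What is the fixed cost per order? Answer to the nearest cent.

Invert the EOQ relation Q*² = 2DS/H.
From Q* = √(2DS/H): S = Q*²H / (2D) = 971.3² × 4.77 / (2 × 28,700) = 78.3995.

S ≈ $78.40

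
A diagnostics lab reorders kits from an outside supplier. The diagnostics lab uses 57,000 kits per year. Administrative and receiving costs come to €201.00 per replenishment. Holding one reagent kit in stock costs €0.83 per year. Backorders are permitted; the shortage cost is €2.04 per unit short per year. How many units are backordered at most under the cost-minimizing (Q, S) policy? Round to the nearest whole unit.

With planned backorders, Q* = √(2DS/H) · √((H+B)/B).
√(2DS/H) = √(2 × 57,000 × 201 / 0.83) = 5254.258.
√((H+B)/B) = √((0.83+2.04)/2.04) = 1.1861.
Q* ≈ 6232.141.
S* = Q* · H/(H+B) = 6232.141 × 0.83/2.87 ≈ 1802.327.

S* ≈ 1,802 kits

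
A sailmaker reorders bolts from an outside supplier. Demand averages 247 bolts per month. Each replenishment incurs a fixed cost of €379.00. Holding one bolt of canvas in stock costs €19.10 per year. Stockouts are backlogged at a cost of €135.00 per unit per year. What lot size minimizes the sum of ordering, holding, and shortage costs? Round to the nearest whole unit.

Q* ≈ 366 bolts

Annual demand D = 247 × 12 = 2,964.
With planned backorders, Q* = √(2DS/H) · √((H+B)/B).
√(2DS/H) = √(2 × 2,964 × 379 / 19.1) = 342.971.
√((H+B)/B) = √((19.1+135)/135) = 1.0684.
Q* ≈ 366.430.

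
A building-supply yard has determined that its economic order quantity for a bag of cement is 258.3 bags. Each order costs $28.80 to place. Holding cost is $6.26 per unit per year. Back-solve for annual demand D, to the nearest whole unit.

The basic EOQ model gives Q* = √(2DS/H); rearrange for the unknown.
From Q* = √(2DS/H): D = Q*²H / (2S) = 258.3² × 6.26 / (2 × 28.8) = 7251.046.

D ≈ 7,251 bags per year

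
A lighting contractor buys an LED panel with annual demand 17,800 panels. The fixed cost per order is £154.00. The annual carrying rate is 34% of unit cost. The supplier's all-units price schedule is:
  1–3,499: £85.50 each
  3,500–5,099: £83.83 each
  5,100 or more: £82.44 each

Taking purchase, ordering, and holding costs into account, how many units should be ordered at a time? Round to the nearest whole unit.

Holding cost per unit per year at price C is H = 0.34·C.
For each price level, check whether its EOQ is feasible; otherwise the best quantity at that price is the breakpoint.
EOQ at £85.50 = 434.3 (feasible in tier 1): TC = 17,800×£85.50 + (17,800/434.3)×154 + (434.3/2)×0.34×£85.50 = £1,534,524.32.
EOQ at £83.83 = 438.6 < 3500, so use break Q=3500: TC = 17,800×£83.83 + (17,800/3500.0)×154 + (3500.0/2)×0.34×£83.83 = £1,542,836.05.
EOQ at £82.44 = 442.3 < 5100, so use break Q=5100: TC = 17,800×£82.44 + (17,800/5100.0)×154 + (5100.0/2)×0.34×£82.44 = £1,539,444.97.
Lowest total cost is £1,534,524.32 at Q = 434.3.

Q* ≈ 434 panels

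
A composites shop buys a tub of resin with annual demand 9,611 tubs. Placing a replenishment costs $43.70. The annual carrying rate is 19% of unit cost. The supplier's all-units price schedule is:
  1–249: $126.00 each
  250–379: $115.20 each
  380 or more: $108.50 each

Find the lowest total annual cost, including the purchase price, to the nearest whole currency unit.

TC* ≈ $1,047,816

Holding cost per unit per year at price C is H = 0.19·C.
Evaluate total cost at each tier's feasible EOQ or, if the EOQ is below the tier, at the tier's minimum quantity.
EOQ at $126.00 = 187.3 (feasible in tier 1): TC = 9,611×$126.00 + (9,611/187.3)×43.7 + (187.3/2)×0.19×$126.00 = $1,215,470.38.
EOQ at $115.20 = 195.9 < 250, so use break Q=250: TC = 9,611×$115.20 + (9,611/250.0)×43.7 + (250.0/2)×0.19×$115.20 = $1,111,603.20.
EOQ at $108.50 = 201.9 < 380, so use break Q=380: TC = 9,611×$108.50 + (9,611/380.0)×43.7 + (380.0/2)×0.19×$108.50 = $1,047,815.61.
Lowest total cost among the candidates is at Q = 380.0.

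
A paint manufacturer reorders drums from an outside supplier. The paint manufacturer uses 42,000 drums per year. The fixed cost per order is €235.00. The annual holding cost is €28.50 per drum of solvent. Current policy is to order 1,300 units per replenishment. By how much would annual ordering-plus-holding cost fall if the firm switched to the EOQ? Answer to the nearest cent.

Extra cost ≈ €2,398.33 per year

EOQ = √(2DS/H) = √(2 × 42,000 × 235 / 28.5) ≈ 832.24.
Cost at Q* = (D/Q*)S + (Q*/2)H = √(2DSH) ≈ €23,718.98.
Cost at Q = 1,300: (42,000/1,300)×235 + (1,300/2)×28.5 = €7,592.31 + €18,525.00 = €26,117.31.
Excess = €26,117.31 − €23,718.98 = €2,398.33.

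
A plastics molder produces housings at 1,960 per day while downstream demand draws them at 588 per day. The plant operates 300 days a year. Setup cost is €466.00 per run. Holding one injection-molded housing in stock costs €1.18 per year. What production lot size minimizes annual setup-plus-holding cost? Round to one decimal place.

Q* ≈ 14,108.1 housings

Annual demand D = 588 × 300 = 176,400.
Production build-up factor (1 − d/p) = 1 − 588/1,960 = 0.7000.
Q* = √(2DS / (H(1 − d/p))) = √(2 × 176,400 × 466 / (1.18 × 0.7000)).
= √(164,404,800 / 0.826) ≈ 14108.058.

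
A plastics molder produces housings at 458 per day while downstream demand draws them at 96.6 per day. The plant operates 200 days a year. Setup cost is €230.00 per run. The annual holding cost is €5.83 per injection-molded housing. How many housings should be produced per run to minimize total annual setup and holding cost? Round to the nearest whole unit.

Annual demand D = 96.6 × 200 = 19,320.
Production build-up factor (1 − d/p) = 1 − 96.6/458 = 0.7891.
Q* = √(2DS / (H(1 − d/p))) = √(2 × 19,320 × 230 / (5.83 × 0.7891)).
= √(8,887,200 / 4.6004) ≈ 1389.911.

Q* ≈ 1,390 housings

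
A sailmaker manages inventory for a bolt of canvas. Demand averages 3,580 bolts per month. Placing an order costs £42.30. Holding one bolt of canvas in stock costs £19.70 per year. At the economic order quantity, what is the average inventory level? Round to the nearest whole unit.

Average inventory ≈ 215 bolts

Annual demand D = 3,580 × 12 = 42,960.
Q* = √(2DS/H) = √(2 × 42,960 × 42.3 / 19.7) ≈ 429.52.
Average inventory = Q*/2 ≈ 429.52 / 2 = 214.760.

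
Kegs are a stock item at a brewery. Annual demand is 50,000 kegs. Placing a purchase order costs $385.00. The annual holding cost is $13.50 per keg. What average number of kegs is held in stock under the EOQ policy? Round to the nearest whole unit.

Average inventory ≈ 844 kegs

EOQ = √(2DS/H) = √(2 × 50,000 × 385 / 13.5) ≈ 1688.74.
Average inventory = Q*/2 ≈ 1688.74 / 2 = 844.371.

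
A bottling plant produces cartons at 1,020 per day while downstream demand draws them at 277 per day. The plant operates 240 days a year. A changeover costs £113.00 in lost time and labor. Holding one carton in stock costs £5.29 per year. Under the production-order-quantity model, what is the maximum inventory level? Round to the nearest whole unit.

I_max ≈ 1,438 cartons

Annual demand D = 277 × 240 = 66,480.
Production build-up factor (1 − d/p) = 1 − 277/1,020 = 0.7284.
Q* = √(2DS / (H(1 − d/p))) = √(2 × 66,480 × 113 / (5.29 × 0.7284)).
= √(15,024,480 / 3.8534) ≈ 1974.593.
Maximum inventory = Q*(1 − d/p) = 1974.593 × 0.7284 ≈ 1438.355.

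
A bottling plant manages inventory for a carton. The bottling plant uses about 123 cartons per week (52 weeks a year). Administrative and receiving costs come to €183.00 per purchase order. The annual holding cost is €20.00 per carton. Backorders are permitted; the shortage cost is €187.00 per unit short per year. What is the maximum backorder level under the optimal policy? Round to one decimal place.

S* ≈ 34.8 cartons

Annual demand D = 123 × 52 = 6,396.
With planned backorders, Q* = √(2DS/H) · √((H+B)/B).
√(2DS/H) = √(2 × 6,396 × 183 / 20) = 342.121.
√((H+B)/B) = √((20+187)/187) = 1.0521.
Q* ≈ 359.952.
S* = Q* · H/(H+B) = 359.952 × 20/207 ≈ 34.778.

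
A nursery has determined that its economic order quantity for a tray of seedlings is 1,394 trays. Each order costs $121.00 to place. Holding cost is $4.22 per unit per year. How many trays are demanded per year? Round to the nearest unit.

D ≈ 33,886 trays per year

Invert the EOQ relation Q*² = 2DS/H.
From Q* = √(2DS/H): D = Q*²H / (2S) = 1,394² × 4.22 / (2 × 121) = 33886.181.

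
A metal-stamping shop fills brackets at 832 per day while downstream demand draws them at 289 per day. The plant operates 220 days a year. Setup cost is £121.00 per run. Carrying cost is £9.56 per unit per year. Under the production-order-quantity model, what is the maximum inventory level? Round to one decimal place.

I_max ≈ 1,024.9 brackets

Annual demand D = 289 × 220 = 63,580.
Production build-up factor (1 − d/p) = 1 − 289/832 = 0.6526.
Q* = √(2DS / (H(1 − d/p))) = √(2 × 63,580 × 121 / (9.56 × 0.6526)).
= √(15,386,360 / 6.2393) ≈ 1570.366.
Maximum inventory = Q*(1 − d/p) = 1570.366 × 0.6526 ≈ 1024.890.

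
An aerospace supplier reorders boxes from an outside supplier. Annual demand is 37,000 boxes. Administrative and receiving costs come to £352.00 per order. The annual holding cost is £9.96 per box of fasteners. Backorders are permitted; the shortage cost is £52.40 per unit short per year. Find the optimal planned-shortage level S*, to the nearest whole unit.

S* ≈ 282 boxes

With planned backorders, Q* = √(2DS/H) · √((H+B)/B).
√(2DS/H) = √(2 × 37,000 × 352 / 9.96) = 1617.177.
√((H+B)/B) = √((9.96+52.4)/52.4) = 1.0909.
Q* ≈ 1764.188.
S* = Q* · H/(H+B) = 1764.188 × 9.96/62.36 ≈ 281.772.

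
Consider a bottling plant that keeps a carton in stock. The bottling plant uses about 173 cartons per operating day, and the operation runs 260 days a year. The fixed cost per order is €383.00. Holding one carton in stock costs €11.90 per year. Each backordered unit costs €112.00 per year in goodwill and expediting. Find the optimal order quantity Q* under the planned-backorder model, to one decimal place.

Q* ≈ 1,789.7 cartons

Annual demand D = 173 × 260 = 44,980.
With planned backorders, Q* = √(2DS/H) · √((H+B)/B).
√(2DS/H) = √(2 × 44,980 × 383 / 11.9) = 1701.573.
√((H+B)/B) = √((11.9+112)/112) = 1.0518.
Q* ≈ 1789.688.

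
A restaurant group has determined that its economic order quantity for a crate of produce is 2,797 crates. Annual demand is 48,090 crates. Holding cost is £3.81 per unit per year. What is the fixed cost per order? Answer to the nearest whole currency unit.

The basic EOQ model gives Q* = √(2DS/H); rearrange for the unknown.
From Q* = √(2DS/H): S = Q*²H / (2D) = 2,797² × 3.81 / (2 × 48,090) = 309.9025.

S ≈ £310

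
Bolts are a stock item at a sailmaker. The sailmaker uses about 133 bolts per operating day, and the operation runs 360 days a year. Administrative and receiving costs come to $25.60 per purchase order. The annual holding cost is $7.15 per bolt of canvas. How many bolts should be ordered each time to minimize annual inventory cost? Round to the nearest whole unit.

Annual demand D = 133 × 360 = 47,880.
EOQ = √(2DS / H) = √(2 × 47,880 × 25.6 / 7.15).
= √(2,451,456 / 7.15) = √342,860.979 ≈ 585.543.

Q* ≈ 586 bolts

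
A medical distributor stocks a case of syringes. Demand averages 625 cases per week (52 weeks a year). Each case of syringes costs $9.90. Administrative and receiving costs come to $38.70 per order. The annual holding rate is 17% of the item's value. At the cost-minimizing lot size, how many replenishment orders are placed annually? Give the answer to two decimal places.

N ≈ 26.58 orders per year

Annual demand D = 625 × 52 = 32,500.
Holding cost H = 0.17 × $9.90 = $1.6830 per unit per year.
Q* = √(2DS/H) = √(2 × 32,500 × 38.7 / 1.683) ≈ 1222.56.
Orders per year = D / Q* = 32,500 / 1222.56 ≈ 26.584.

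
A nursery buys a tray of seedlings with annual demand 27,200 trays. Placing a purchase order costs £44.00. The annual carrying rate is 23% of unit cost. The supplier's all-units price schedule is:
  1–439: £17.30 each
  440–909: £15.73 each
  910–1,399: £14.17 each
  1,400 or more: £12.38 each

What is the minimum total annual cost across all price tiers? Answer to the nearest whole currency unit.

Holding cost per unit per year at price C is H = 0.23·C.
Candidates are each tier's EOQ (if it falls in that tier) and each price-break quantity.
Tier 1 (£17.30): EOQ = 775.6 exceeds tier's upper bound 439, so this tier is dominated.
EOQ at £15.73 = 813.4 (feasible in tier 2): TC = 27,200×£15.73 + (27,200/813.4)×44 + (813.4/2)×0.23×£15.73 = £430,798.75.
EOQ at £14.17 = 857.0 < 910, so use break Q=910: TC = 27,200×£14.17 + (27,200/910.0)×44 + (910.0/2)×0.23×£14.17 = £388,222.06.
EOQ at £12.38 = 916.9 < 1400, so use break Q=1400: TC = 27,200×£12.38 + (27,200/1400.0)×44 + (1400.0/2)×0.23×£12.38 = £339,584.04.
Lowest total cost among the candidates is at Q = 1400.0.

TC* ≈ £339,584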